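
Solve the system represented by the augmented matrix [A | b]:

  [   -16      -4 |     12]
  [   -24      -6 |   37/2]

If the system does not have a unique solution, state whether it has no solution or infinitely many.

Row-reduce:
R1 ← R1 / (-16).
R2 ← R2 + 24·R1.
Row 2 reduces to 0 = 1/2, a contradiction. The system is inconsistent.

no solution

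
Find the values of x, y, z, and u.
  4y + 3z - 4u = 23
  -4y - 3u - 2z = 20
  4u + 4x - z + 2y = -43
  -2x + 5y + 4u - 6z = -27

x = -4, y = -1, z = 1, u = -6

Row-reduce the augmented matrix:
Swap R1 and R3.
R1 ← R1 / (4).
R4 ← R4 + 2·R1.
R2 ← R2 / (-4).
R1 ← R1 − 1/2·R2.
R3 ← R3 − 4·R2.
R4 ← R4 − 6·R2.
R1 ← R1 + 1/2·R3.
R2 ← R2 − 1/2·R3.
R4 ← R4 + 19/2·R3.
R4 ← R4 / (-65).
R1 ← R1 + 23/8·R4.
R2 ← R2 − 17/4·R4.
R3 ← R3 + 7·R4.
Reading off the reduced rows gives x = -4, y = -1, z = 1, u = -6.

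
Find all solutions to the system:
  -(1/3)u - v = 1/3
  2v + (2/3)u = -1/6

Row-reduce:
R1 ← R1 / (-1/3).
R2 ← R2 − 2/3·R1.
Row 2 reduces to 0 = 1/2, a contradiction. The system is inconsistent.

no solution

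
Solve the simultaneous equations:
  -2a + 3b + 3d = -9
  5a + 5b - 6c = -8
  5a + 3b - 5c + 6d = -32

infinitely many solutions

Row-reduce:
R1 ← R1 / (-2).
R2 ← R2 − 5·R1.
R3 ← R3 − 5·R1.
R2 ← R2 / (25/2).
R1 ← R1 + 3/2·R2.
R3 ← R3 − 21/2·R2.
R3 ← R3 / (1/25).
R1 ← R1 + 18/25·R3.
R2 ← R2 + 12/25·R3.
Rank is 3 with 4 unknowns, leaving d free.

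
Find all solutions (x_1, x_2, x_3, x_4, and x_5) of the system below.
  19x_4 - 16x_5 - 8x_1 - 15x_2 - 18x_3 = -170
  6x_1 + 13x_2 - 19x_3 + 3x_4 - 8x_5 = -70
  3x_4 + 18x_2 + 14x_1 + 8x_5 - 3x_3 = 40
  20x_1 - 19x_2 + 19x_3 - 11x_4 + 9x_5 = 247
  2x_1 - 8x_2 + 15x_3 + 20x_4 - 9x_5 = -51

Row-reduce the augmented matrix:
R1 ← R1 / (-8).
R2 ← R2 − 6·R1.
R3 ← R3 − 14·R1.
R4 ← R4 − 20·R1.
R5 ← R5 − 2·R1.
R2 ← R2 / (7/4).
R1 ← R1 − 15/8·R2.
R3 ← R3 + 33/4·R2.
R4 ← R4 + 113/2·R2.
R5 ← R5 + 47/4·R2.
R3 ← R3 / (-1314/7).
R1 ← R1 − 519/14·R3.
R2 ← R2 + 130/7·R3.
R4 ← R4 + 7527/7·R3.
R5 ← R5 + 1454/7·R3.
R4 ← R4 / (-35065/438).
R1 ← R1 − 2069/876·R4.
R2 ← R2 + 1166/657·R4.
R3 ← R3 + 823/1314·R4.
R5 ← R5 − 6881/657·R4.
R5 ← R5 / (-2493977/105195).
R1 ← R1 − 14581/70130·R5.
R2 ← R2 − 38612/105195·R5.
R3 ← R3 − 82193/105195·R5.
R4 ← R4 − 9658/35065·R5.
Reading off the reduced rows gives x_1 = 5, x_2 = -2, x_3 = 2, x_4 = -4, x_5 = 3.

x_1 = 5, x_2 = -2, x_3 = 2, x_4 = -4, x_5 = 3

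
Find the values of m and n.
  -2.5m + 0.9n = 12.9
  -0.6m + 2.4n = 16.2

m = -3, n = 6

Row-reduce the augmented matrix:
R1 ← R1 / (-5/2).
R2 ← R2 + 3/5·R1.
R2 ← R2 / (273/125).
R1 ← R1 + 9/25·R2.
Reading off the reduced rows gives m = -3, n = 6.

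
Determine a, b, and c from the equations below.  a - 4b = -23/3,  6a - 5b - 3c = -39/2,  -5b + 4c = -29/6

a = -5/3, b = 3/2, c = 2/3

Row-reduce the augmented matrix:
R2 ← R2 − 6·R1.
R2 ← R2 / (19).
R1 ← R1 + 4·R2.
R3 ← R3 + 5·R2.
R3 ← R3 / (61/19).
R1 ← R1 + 12/19·R3.
R2 ← R2 + 3/19·R3.
Reading off the reduced rows gives a = -5/3, b = 3/2, c = 2/3.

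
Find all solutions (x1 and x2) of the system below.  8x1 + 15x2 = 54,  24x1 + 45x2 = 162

Row-reduce:
R1 ← R1 / (8).
R2 ← R2 − 24·R1.
Rank is 1 with 2 unknowns, leaving x2 free.

infinitely many solutions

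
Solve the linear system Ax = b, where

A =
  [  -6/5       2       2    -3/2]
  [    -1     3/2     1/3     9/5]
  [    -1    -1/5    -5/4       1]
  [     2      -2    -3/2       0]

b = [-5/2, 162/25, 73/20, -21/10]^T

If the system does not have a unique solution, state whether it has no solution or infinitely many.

Row-reduce the augmented matrix:
R1 ← R1 / (-6/5).
R2 ← R2 + 1·R1.
R3 ← R3 + 1·R1.
R4 ← R4 − 2·R1.
R2 ← R2 / (-1/6).
R1 ← R1 + 5/3·R2.
R3 ← R3 + 28/15·R2.
R4 ← R4 − 4/3·R2.
R3 ← R3 / (721/60).
R1 ← R1 − 35/3·R3.
R2 ← R2 − 8·R3.
R4 ← R4 + 53/6·R3.
R4 ← R4 / (-5612/3605).
R1 ← R1 − 713/412·R4.
R2 ← R2 − 4245/1442·R4.
R3 ← R3 + 9573/3605·R4.
Reading off the reduced rows gives x_1 = -1/2, x_2 = 1, x_3 = -3/5, x_4 = 13/5.

x_1 = -1/2, x_2 = 1, x_3 = -3/5, x_4 = 13/5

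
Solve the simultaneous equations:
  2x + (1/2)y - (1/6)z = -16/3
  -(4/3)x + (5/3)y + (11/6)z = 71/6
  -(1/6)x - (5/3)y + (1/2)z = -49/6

Row-reduce the augmented matrix:
R1 ← R1 / (2).
R2 ← R2 + 4/3·R1.
R3 ← R3 + 1/6·R1.
R2 ← R2 / (2).
R1 ← R1 − 1/4·R2.
R3 ← R3 + 13/8·R2.
R3 ← R3 / (181/96).
R1 ← R1 + 43/144·R3.
R2 ← R2 − 31/36·R3.
Reading off the reduced rows gives x = -4, y = 5, z = -1.

x = -4, y = 5, z = -1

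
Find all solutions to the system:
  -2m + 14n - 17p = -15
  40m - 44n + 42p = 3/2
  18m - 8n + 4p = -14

no solution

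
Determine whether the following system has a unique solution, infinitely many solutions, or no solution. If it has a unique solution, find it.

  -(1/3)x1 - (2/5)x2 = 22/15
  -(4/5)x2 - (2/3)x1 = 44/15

infinitely many solutions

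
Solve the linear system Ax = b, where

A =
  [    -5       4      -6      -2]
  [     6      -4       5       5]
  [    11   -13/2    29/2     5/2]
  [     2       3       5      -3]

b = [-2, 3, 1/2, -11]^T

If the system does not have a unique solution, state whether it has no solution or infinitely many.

Row-reduce:
R1 ← R1 / (-5).
R2 ← R2 − 6·R1.
R3 ← R3 − 11·R1.
R4 ← R4 − 2·R1.
R2 ← R2 / (4/5).
R1 ← R1 + 4/5·R2.
R3 ← R3 − 23/10·R2.
R4 ← R4 − 23/5·R2.
R3 ← R3 / (61/8).
R1 ← R1 + 1·R3.
R2 ← R2 + 11/4·R3.
R4 ← R4 − 61/4·R3.
Row 4 reduces to 0 = -4, a contradiction. The system is inconsistent.

no solution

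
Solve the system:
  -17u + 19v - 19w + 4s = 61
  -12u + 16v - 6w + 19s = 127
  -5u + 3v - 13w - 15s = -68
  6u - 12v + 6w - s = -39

Row-reduce:
R1 ← R1 / (-17).
R2 ← R2 + 12·R1.
R3 ← R3 + 5·R1.
R4 ← R4 − 6·R1.
R2 ← R2 / (44/17).
R1 ← R1 + 19/17·R2.
R3 ← R3 + 44/17·R2.
R4 ← R4 + 90/17·R2.
Swap R3 and R4.
R3 ← R3 / (159/11).
R1 ← R1 − 95/22·R3.
R2 ← R2 − 63/22·R3.
Row 4 reduces to 0 = -2, a contradiction. The system is inconsistent.

no solution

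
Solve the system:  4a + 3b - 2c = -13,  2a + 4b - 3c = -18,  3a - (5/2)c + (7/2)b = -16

no solution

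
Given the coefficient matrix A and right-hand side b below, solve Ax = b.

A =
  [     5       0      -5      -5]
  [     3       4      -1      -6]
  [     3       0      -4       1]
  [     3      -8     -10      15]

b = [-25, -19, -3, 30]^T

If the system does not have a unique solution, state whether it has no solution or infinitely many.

no solution

Row-reduce:
R1 ← R1 / (5).
R2 ← R2 − 3·R1.
R3 ← R3 − 3·R1.
R4 ← R4 − 3·R1.
R2 ← R2 / (4).
R4 ← R4 + 8·R2.
R3 ← R3 / (-1).
R1 ← R1 + 1·R3.
R2 ← R2 − 1/2·R3.
R4 ← R4 + 3·R3.
Row 4 reduces to 0 = 1, a contradiction. The system is inconsistent.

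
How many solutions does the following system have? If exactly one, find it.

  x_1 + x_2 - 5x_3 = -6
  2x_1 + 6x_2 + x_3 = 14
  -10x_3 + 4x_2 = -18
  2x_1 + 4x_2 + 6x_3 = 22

no solution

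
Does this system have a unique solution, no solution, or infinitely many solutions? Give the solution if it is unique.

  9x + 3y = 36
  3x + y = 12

infinitely many solutions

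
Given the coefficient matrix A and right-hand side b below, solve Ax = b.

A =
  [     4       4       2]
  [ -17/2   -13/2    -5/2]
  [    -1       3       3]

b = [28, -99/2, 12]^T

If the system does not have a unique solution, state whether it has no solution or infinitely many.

no solution

Row-reduce:
R1 ← R1 / (4).
R2 ← R2 + 17/2·R1.
R3 ← R3 + 1·R1.
R2 ← R2 / (2).
R1 ← R1 − 1·R2.
R3 ← R3 − 4·R2.
Row 3 reduces to 0 = -1, a contradiction. The system is inconsistent.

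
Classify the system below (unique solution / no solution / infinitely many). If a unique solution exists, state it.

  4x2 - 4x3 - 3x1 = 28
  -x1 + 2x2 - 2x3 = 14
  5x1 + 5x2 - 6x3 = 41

x1 = 0, x2 = 1, x3 = -6

Row-reduce the augmented matrix:
R1 ← R1 / (-3).
R2 ← R2 + 1·R1.
R3 ← R3 − 5·R1.
R2 ← R2 / (2/3).
R1 ← R1 + 4/3·R2.
R3 ← R3 − 35/3·R2.
R3 ← R3 / (-1).
R2 ← R2 + 1·R3.
Reading off the reduced rows gives x1 = 0, x2 = 1, x3 = -6.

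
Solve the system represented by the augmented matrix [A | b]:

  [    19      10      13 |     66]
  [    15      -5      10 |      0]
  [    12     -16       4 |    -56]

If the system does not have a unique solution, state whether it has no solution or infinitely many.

Row-reduce the augmented matrix:
R1 ← R1 / (19).
R2 ← R2 − 15·R1.
R3 ← R3 − 12·R1.
R2 ← R2 / (-245/19).
R1 ← R1 − 10/19·R2.
R3 ← R3 + 424/19·R2.
R3 ← R3 / (-184/49).
R1 ← R1 − 33/49·R3.
R2 ← R2 − 1/49·R3.
Reading off the reduced rows gives x_1 = 0, x_2 = 4, x_3 = 2.

x_1 = 0, x_2 = 4, x_3 = 2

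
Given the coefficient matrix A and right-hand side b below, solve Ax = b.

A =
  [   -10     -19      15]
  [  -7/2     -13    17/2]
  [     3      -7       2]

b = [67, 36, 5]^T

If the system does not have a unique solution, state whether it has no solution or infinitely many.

Row-reduce:
R1 ← R1 / (-10).
R2 ← R2 + 7/2·R1.
R3 ← R3 − 3·R1.
R2 ← R2 / (-127/20).
R1 ← R1 − 19/10·R2.
R3 ← R3 + 127/10·R2.
Rank is 2 with 3 unknowns, leaving x_3 free.

infinitely many solutions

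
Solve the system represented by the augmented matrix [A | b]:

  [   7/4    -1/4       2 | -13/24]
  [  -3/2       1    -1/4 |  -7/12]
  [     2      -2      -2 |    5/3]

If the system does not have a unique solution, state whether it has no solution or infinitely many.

Row-reduce the augmented matrix:
R1 ← R1 / (7/4).
R2 ← R2 + 3/2·R1.
R3 ← R3 − 2·R1.
R2 ← R2 / (11/14).
R1 ← R1 + 1/7·R2.
R3 ← R3 + 12/7·R2.
R3 ← R3 / (-12/11).
R1 ← R1 − 31/22·R3.
R2 ← R2 − 41/22·R3.
Reading off the reduced rows gives x_1 = -1/2, x_2 = -4/3, x_3 = 0.

x_1 = -1/2, x_2 = -4/3, x_3 = 0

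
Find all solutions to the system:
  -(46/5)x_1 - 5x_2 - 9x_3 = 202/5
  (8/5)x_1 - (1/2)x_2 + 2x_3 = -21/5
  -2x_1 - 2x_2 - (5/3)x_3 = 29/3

Row-reduce:
R1 ← R1 / (-46/5).
R2 ← R2 − 8/5·R1.
R3 ← R3 + 2·R1.
R2 ← R2 / (-63/46).
R1 ← R1 − 25/46·R2.
R3 ← R3 + 21/23·R2.
Row 3 reduces to 0 = -1, a contradiction. The system is inconsistent.

no solution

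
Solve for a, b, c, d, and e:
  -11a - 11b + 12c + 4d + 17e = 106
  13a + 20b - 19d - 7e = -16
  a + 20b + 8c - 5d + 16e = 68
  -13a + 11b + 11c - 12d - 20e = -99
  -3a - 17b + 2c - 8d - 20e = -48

a = 4, b = -2, c = 5, d = 0, e = 4

Row-reduce the augmented matrix:
R1 ← R1 / (-11).
R2 ← R2 − 13·R1.
R3 ← R3 − 1·R1.
R4 ← R4 + 13·R1.
R5 ← R5 + 3·R1.
R2 ← R2 / (7).
R1 ← R1 − 1·R2.
R3 ← R3 − 19·R2.
R4 ← R4 − 24·R2.
R5 ← R5 + 14·R2.
R3 ← R3 / (-2264/77).
R1 ← R1 + 240/77·R3.
R2 ← R2 − 156/77·R3.
R4 ← R4 + 3989/77·R3.
R5 ← R5 − 298/11·R3.
R4 ← R4 / (-31561/1132).
R1 ← R1 + 549/283·R4.
R2 ← R2 − 88/283·R4.
R3 ← R3 + 1313/1132·R4.
R5 ← R5 + 3517/566·R4.
R5 ← R5 / (-99492/31561).
R1 ← R1 − 138775/63122·R5.
R2 ← R2 − 2303/63122·R5.
R3 ← R3 − 89267/31561·R5.
R4 ← R4 − 120631/63122·R5.
Reading off the reduced rows gives a = 4, b = -2, c = 5, d = 0, e = 4.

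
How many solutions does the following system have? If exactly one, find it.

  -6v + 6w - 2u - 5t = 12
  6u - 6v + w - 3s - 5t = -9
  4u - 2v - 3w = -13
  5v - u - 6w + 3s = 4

infinitely many solutions

Row-reduce:
R1 ← R1 / (-2).
R2 ← R2 − 6·R1.
R3 ← R3 − 4·R1.
R4 ← R4 + 1·R1.
R2 ← R2 / (-24).
R1 ← R1 − 3·R2.
R3 ← R3 + 14·R2.
R4 ← R4 − 8·R2.
R3 ← R3 / (-25/12).
R1 ← R1 + 5/8·R3.
R2 ← R2 + 19/24·R3.
R4 ← R4 + 8/3·R3.
R4 ← R4 / (-6/25).
R1 ← R1 + 9/10·R4.
R2 ← R2 + 27/50·R4.
R3 ← R3 + 21/25·R4.
Rank is 4 with 5 unknowns, leaving t free.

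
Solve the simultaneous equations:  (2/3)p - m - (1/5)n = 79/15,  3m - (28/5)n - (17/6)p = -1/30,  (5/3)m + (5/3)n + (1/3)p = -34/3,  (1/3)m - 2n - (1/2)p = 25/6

no solution

Row-reduce:
R1 ← R1 / (-1).
R2 ← R2 − 3·R1.
R3 ← R3 − 5/3·R1.
R4 ← R4 − 1/3·R1.
R2 ← R2 / (-31/5).
R1 ← R1 − 1/5·R2.
R3 ← R3 − 4/3·R2.
R4 ← R4 + 31/15·R2.
R3 ← R3 / (353/279).
R1 ← R1 + 43/62·R3.
R2 ← R2 − 25/186·R3.
Row 4 reduces to 0 = 2/3, a contradiction. The system is inconsistent.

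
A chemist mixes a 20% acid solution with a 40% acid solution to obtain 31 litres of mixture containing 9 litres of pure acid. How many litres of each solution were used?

litres of solution A: 17, litres of solution B: 14

Let a = litres of solution A, b = litres of solution B.
  b + a = 31
  (1/5)a + (2/5)b = 9
Row-reduce the augmented matrix:
R2 ← R2 − 1/5·R1.
R2 ← R2 / (1/5).
R1 ← R1 − 1·R2.
Reading off the reduced rows gives a = 17, b = 14.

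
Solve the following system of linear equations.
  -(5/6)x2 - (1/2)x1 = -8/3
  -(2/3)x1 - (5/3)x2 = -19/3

x1 = -3, x2 = 5

Row-reduce the augmented matrix:
R1 ← R1 / (-1/2).
R2 ← R2 + 2/3·R1.
R2 ← R2 / (-5/9).
R1 ← R1 − 5/3·R2.
Reading off the reduced rows gives x1 = -3, x2 = 5.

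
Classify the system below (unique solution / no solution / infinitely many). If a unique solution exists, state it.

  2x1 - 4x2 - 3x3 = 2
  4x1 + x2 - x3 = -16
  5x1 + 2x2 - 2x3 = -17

x1 = -5, x2 = 0, x3 = -4

Row-reduce the augmented matrix:
R1 ← R1 / (2).
R2 ← R2 − 4·R1.
R3 ← R3 − 5·R1.
R2 ← R2 / (9).
R1 ← R1 + 2·R2.
R3 ← R3 − 12·R2.
R3 ← R3 / (-7/6).
R1 ← R1 + 7/18·R3.
R2 ← R2 − 5/9·R3.
Reading off the reduced rows gives x1 = -5, x2 = 0, x3 = -4.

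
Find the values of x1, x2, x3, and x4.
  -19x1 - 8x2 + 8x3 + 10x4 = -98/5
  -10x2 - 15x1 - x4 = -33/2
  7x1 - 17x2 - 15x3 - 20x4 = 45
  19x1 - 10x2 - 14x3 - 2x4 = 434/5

Row-reduce the augmented matrix:
R1 ← R1 / (-19).
R2 ← R2 + 15·R1.
R3 ← R3 − 7·R1.
R4 ← R4 − 19·R1.
R2 ← R2 / (-70/19).
R1 ← R1 − 8/19·R2.
R3 ← R3 + 379/19·R2.
R4 ← R4 + 18·R2.
R3 ← R3 / (155/7).
R1 ← R1 + 8/7·R3.
R2 ← R2 − 12/7·R3.
R4 ← R4 − 174/7·R3.
R4 ← R4 / (12176/775).
R1 ← R1 − 78/775·R4.
R2 ← R2 + 79/1550·R4.
R3 ← R3 − 2229/1550·R4.
Reading off the reduced rows gives x1 = 3, x2 = -3, x3 = -1/5, x4 = 3/2.

x1 = 3, x2 = -3, x3 = -1/5, x4 = 3/2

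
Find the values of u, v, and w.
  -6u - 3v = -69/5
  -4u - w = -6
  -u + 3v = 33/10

u = 3/2, v = 8/5, w = 0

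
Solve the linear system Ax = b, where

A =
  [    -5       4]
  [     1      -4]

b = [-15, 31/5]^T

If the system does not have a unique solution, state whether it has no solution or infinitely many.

x_1 = 11/5, x_2 = -1

Row-reduce the augmented matrix:
R1 ← R1 / (-5).
R2 ← R2 − 1·R1.
R2 ← R2 / (-16/5).
R1 ← R1 + 4/5·R2.
Reading off the reduced rows gives x_1 = 11/5, x_2 = -1.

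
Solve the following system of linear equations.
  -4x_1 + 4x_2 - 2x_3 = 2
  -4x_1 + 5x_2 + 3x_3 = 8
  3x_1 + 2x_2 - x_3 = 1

Row-reduce the augmented matrix:
R1 ← R1 / (-4).
R2 ← R2 + 4·R1.
R3 ← R3 − 3·R1.
R1 ← R1 + 1·R2.
R3 ← R3 − 5·R2.
R3 ← R3 / (-55/2).
R1 ← R1 − 11/2·R3.
R2 ← R2 − 5·R3.
Reading off the reduced rows gives x_1 = 0, x_2 = 1, x_3 = 1.

x_1 = 0, x_2 = 1, x_3 = 1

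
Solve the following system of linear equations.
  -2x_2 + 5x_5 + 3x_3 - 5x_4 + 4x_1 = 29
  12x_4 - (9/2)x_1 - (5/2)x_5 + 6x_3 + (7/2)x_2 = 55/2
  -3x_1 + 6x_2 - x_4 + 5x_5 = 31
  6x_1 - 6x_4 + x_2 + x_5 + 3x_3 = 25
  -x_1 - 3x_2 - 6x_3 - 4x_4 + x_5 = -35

infinitely many solutions

Row-reduce:
R1 ← R1 / (4).
R2 ← R2 + 9/2·R1.
R3 ← R3 + 3·R1.
R4 ← R4 − 6·R1.
R5 ← R5 + 1·R1.
R2 ← R2 / (5/4).
R1 ← R1 + 1/2·R2.
R3 ← R3 − 9/2·R2.
R4 ← R4 − 4·R2.
R5 ← R5 + 7/2·R2.
R3 ← R3 / (-63/2).
R1 ← R1 − 9/2·R3.
R2 ← R2 − 15/2·R3.
R4 ← R4 + 63/2·R3.
R5 ← R5 − 21·R3.
R4 ← R4 / (44/5).
R1 ← R1 + 93/35·R4.
R2 ← R2 + 157/105·R4.
R3 ← R3 − 277/315·R4.
R5 ← R5 + 88/15·R4.
Rank is 4 with 5 unknowns, leaving x_5 free.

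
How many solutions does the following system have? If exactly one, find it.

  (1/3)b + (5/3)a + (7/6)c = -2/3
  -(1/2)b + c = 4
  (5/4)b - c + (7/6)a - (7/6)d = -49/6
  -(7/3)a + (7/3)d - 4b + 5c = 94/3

Row-reduce:
R1 ← R1 / (5/3).
R3 ← R3 − 7/6·R1.
R4 ← R4 + 7/3·R1.
R2 ← R2 / (-1/2).
R1 ← R1 − 1/5·R2.
R3 ← R3 − 61/60·R2.
R4 ← R4 + 53/15·R2.
R3 ← R3 / (13/60).
R1 ← R1 − 11/10·R3.
R2 ← R2 + 2·R3.
R4 ← R4 + 13/30·R3.
Row 4 reduces to 0 = 3, a contradiction. The system is inconsistent.

no solution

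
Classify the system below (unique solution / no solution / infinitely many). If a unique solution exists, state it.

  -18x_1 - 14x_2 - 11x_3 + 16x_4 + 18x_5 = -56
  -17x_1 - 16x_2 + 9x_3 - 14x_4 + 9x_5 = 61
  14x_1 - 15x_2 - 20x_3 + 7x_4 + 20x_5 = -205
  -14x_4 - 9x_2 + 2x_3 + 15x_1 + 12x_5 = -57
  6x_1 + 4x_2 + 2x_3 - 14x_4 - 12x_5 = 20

x_1 = -4, x_2 = 5, x_3 = 4, x_4 = -2, x_5 = 1

Row-reduce the augmented matrix:
R1 ← R1 / (-18).
R2 ← R2 + 17·R1.
R3 ← R3 − 14·R1.
R4 ← R4 − 15·R1.
R5 ← R5 − 6·R1.
R2 ← R2 / (-25/9).
R1 ← R1 − 7/9·R2.
R3 ← R3 + 233/9·R2.
R4 ← R4 + 62/3·R2.
R5 ← R5 + 2/3·R2.
R3 ← R3 / (-10463/50).
R1 ← R1 − 151/25·R3.
R2 ← R2 + 349/50·R3.
R4 ← R4 + 7571/50·R3.
R5 ← R5 + 158/25·R3.
R4 ← R4 / (57827/10463).
R1 ← R1 + 6776/10463·R4.
R2 ← R2 − 8177/10463·R4.
R3 ← R3 + 14538/10463·R4.
R5 ← R5 + 109458/10463·R4.
R5 ← R5 / (446440/57827).
R1 ← R1 − 621/751·R5.
R2 ← R2 + 107995/57827·R5.
R3 ← R3 − 85814/57827·R5.
R4 ← R4 − 83351/57827·R5.
Reading off the reduced rows gives x_1 = -4, x_2 = 5, x_3 = 4, x_4 = -2, x_5 = 1.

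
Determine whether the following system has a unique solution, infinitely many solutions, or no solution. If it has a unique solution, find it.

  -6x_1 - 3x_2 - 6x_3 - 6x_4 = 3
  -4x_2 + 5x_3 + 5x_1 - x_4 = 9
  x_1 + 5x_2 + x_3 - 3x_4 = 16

Row-reduce:
R1 ← R1 / (-6).
R2 ← R2 − 5·R1.
R3 ← R3 − 1·R1.
R2 ← R2 / (-13/2).
R1 ← R1 − 1/2·R2.
R3 ← R3 − 9/2·R2.
R3 ← R3 / (-106/13).
R1 ← R1 − 7/13·R3.
R2 ← R2 − 12/13·R3.
Rank is 3 with 4 unknowns, leaving x_3 free.

infinitely many solutions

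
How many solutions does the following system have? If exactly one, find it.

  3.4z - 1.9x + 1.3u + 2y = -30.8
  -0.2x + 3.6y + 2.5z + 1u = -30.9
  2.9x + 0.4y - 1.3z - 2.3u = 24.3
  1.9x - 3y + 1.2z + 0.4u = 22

x = 4, y = -6, z = -1, u = -6

Row-reduce the augmented matrix:
R1 ← R1 / (-19/10).
R2 ← R2 + 1/5·R1.
R3 ← R3 − 29/10·R1.
R4 ← R4 − 19/10·R1.
R2 ← R2 / (322/95).
R1 ← R1 + 20/19·R2.
R3 ← R3 − 328/95·R2.
R4 ← R4 + 1·R2.
R3 ← R3 / (2749/1610).
R1 ← R1 + 181/161·R3.
R2 ← R2 − 407/644·R3.
R4 ← R4 − 16847/3220·R3.
R4 ← R4 / (154397/27490).
R1 ← R1 + 3307/2749·R4.
R2 ← R2 − 1916/2749·R4.
R3 ← R3 + 1924/2749·R4.
Reading off the reduced rows gives x = 4, y = -6, z = -1, u = -6.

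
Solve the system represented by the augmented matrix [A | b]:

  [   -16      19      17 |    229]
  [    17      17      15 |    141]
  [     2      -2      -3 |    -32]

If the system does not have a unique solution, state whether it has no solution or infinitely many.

Row-reduce the augmented matrix:
R1 ← R1 / (-16).
R2 ← R2 − 17·R1.
R3 ← R3 − 2·R1.
R2 ← R2 / (595/16).
R1 ← R1 + 19/16·R2.
R3 ← R3 − 3/8·R2.
R3 ← R3 / (-719/595).
R1 ← R1 + 4/595·R3.
R2 ← R2 − 529/595·R3.
Reading off the reduced rows gives x_1 = -2, x_2 = 5, x_3 = 6.

x_1 = -2, x_2 = 5, x_3 = 6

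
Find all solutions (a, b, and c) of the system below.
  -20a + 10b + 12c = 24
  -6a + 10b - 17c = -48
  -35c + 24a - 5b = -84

Row-reduce:
R1 ← R1 / (-20).
R2 ← R2 + 6·R1.
R3 ← R3 − 24·R1.
R2 ← R2 / (7).
R1 ← R1 + 1/2·R2.
R3 ← R3 − 7·R2.
Rank is 2 with 3 unknowns, leaving c free.

infinitely many solutions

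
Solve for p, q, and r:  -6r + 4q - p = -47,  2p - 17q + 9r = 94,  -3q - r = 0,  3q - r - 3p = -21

Row-reduce the augmented matrix:
R1 ← R1 / (-1).
R2 ← R2 − 2·R1.
R4 ← R4 + 3·R1.
R2 ← R2 / (-9).
R1 ← R1 + 4·R2.
R3 ← R3 + 3·R2.
R4 ← R4 + 9·R2.
Swap R3 and R4.
R3 ← R3 / (20).
R1 ← R1 − 22/3·R3.
R2 ← R2 − 1/3·R3.
R4 reduces to 0 = 0, so the extra equation is consistent.
Reading off the reduced rows gives p = 3, q = -2, r = 6.

p = 3, q = -2, r = 6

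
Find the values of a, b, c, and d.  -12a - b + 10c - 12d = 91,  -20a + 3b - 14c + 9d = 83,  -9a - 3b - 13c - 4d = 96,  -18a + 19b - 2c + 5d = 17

a = -5, b = -3, c = -2, d = -4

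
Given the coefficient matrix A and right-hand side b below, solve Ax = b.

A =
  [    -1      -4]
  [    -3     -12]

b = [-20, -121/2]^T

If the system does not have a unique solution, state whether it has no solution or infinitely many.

Row-reduce:
R1 ← R1 / (-1).
R2 ← R2 + 3·R1.
Row 2 reduces to 0 = -1/2, a contradiction. The system is inconsistent.

no solution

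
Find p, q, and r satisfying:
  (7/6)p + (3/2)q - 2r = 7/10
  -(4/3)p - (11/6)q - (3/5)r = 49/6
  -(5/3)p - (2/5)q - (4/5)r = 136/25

p = -6/5, q = -13/5, r = -3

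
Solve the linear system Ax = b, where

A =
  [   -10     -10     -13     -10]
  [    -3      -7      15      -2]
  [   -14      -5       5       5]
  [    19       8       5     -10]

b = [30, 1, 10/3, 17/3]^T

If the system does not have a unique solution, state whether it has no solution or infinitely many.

Row-reduce the augmented matrix:
R1 ← R1 / (-10).
R2 ← R2 + 3·R1.
R3 ← R3 + 14·R1.
R4 ← R4 − 19·R1.
R2 ← R2 / (-4).
R1 ← R1 − 1·R2.
R3 ← R3 − 9·R2.
R4 ← R4 + 11·R2.
R3 ← R3 / (2629/40).
R1 ← R1 − 241/40·R3.
R2 ← R2 + 189/40·R3.
R4 ← R4 + 2867/40·R3.
R4 ← R4 / (-22547/2629).
R1 ← R1 + 1835/2629·R4.
R2 ← R2 − 3359/2629·R4.
R3 ← R3 − 850/2629·R4.
Reading off the reduced rows gives x_1 = -5/3, x_2 = 4/3, x_3 = 0, x_4 = -8/3.

x_1 = -5/3, x_2 = 4/3, x_3 = 0, x_4 = -8/3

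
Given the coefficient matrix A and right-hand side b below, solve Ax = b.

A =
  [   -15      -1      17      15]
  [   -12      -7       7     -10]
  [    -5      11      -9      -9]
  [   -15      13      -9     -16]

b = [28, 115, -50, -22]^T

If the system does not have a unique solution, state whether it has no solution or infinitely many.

x_1 = -1, x_2 = -5, x_3 = 4, x_4 = -4

Row-reduce the augmented matrix:
R1 ← R1 / (-15).
R2 ← R2 + 12·R1.
R3 ← R3 + 5·R1.
R4 ← R4 + 15·R1.
R2 ← R2 / (-31/5).
R1 ← R1 − 1/15·R2.
R3 ← R3 − 34/3·R2.
R4 ← R4 − 14·R2.
R3 ← R3 / (-2486/93).
R1 ← R1 + 112/93·R3.
R2 ← R2 − 33/31·R3.
R4 ← R4 + 1268/31·R3.
R4 ← R4 / (2835/1243).
R1 ← R1 − 1499/1243·R4.
R2 ← R2 − 157/113·R4.
R3 ← R3 − 2521/1243·R4.
Reading off the reduced rows gives x_1 = -1, x_2 = -5, x_3 = 4, x_4 = -4.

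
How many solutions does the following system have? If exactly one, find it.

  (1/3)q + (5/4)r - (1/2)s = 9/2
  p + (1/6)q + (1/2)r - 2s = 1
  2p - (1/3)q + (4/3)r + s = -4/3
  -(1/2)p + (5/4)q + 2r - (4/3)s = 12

p = -1, q = 6, r = 2, s = 0

Row-reduce the augmented matrix:
Swap R1 and R2.
R3 ← R3 − 2·R1.
R4 ← R4 + 1/2·R1.
R2 ← R2 / (1/3).
R1 ← R1 − 1/6·R2.
R3 ← R3 + 2/3·R2.
R4 ← R4 − 4/3·R2.
R3 ← R3 / (17/6).
R1 ← R1 + 1/8·R3.
R2 ← R2 − 15/4·R3.
R4 ← R4 + 11/4·R3.
R4 ← R4 / (181/51).
R1 ← R1 + 107/68·R4.
R2 ← R2 + 231/34·R4.
R3 ← R3 − 24/17·R4.
Reading off the reduced rows gives p = -1, q = 6, r = 2, s = 0.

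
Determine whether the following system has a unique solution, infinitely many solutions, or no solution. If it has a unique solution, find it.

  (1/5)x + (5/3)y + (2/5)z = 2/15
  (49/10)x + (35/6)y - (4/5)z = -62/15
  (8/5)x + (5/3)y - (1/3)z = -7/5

infinitely many solutions

Row-reduce:
R1 ← R1 / (1/5).
R2 ← R2 − 49/10·R1.
R3 ← R3 − 8/5·R1.
R2 ← R2 / (-35).
R1 ← R1 − 25/3·R2.
R3 ← R3 + 35/3·R2.
Rank is 2 with 3 unknowns, leaving z free.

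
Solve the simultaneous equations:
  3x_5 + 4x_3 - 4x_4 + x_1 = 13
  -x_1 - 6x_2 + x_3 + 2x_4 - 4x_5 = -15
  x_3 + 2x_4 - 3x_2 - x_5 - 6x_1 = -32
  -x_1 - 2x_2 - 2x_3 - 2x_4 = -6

infinitely many solutions

Row-reduce:
R2 ← R2 + 1·R1.
R3 ← R3 + 6·R1.
R4 ← R4 + 1·R1.
R2 ← R2 / (-6).
R3 ← R3 + 3·R2.
R4 ← R4 + 2·R2.
R3 ← R3 / (45/2).
R1 ← R1 − 4·R3.
R2 ← R2 + 5/6·R3.
R4 ← R4 − 1/3·R3.
R4 ← R4 / (-226/45).
R1 ← R1 + 4/15·R4.
R2 ← R2 + 4/9·R4.
R3 ← R3 + 14/15·R4.
Rank is 4 with 5 unknowns, leaving x_5 free.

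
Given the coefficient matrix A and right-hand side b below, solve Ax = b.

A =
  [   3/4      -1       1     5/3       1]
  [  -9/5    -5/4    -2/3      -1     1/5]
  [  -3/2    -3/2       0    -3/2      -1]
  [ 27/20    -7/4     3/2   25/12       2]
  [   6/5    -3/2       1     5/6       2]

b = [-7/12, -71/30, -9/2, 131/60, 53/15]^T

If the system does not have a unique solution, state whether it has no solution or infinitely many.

no solution

Row-reduce:
R1 ← R1 / (3/4).
R2 ← R2 + 9/5·R1.
R3 ← R3 + 3/2·R1.
R4 ← R4 − 27/20·R1.
R5 ← R5 − 6/5·R1.
R2 ← R2 / (-73/20).
R1 ← R1 + 4/3·R2.
R3 ← R3 + 7/2·R2.
R4 ← R4 − 1/20·R2.
R5 ← R5 − 1/10·R2.
R3 ← R3 / (74/219).
R1 ← R1 − 460/657·R3.
R2 ← R2 + 104/219·R3.
R4 ← R4 + 121/438·R3.
R5 ← R5 + 121/219·R3.
R4 ← R4 / (-1535/888).
R1 ← R1 − 365/111·R4.
R2 ← R2 + 254/111·R4.
R3 ← R3 + 457/148·R4.
R5 ← R5 + 1535/444·R4.
Row 5 reduces to 0 = -2, a contradiction. The system is inconsistent.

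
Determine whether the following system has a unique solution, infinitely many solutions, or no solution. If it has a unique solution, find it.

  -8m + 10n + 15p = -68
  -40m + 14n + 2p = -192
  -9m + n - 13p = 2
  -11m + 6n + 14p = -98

m = 6, n = 4, p = -4

Row-reduce the augmented matrix:
R1 ← R1 / (-8).
R2 ← R2 + 40·R1.
R3 ← R3 + 9·R1.
R4 ← R4 + 11·R1.
R2 ← R2 / (-36).
R1 ← R1 + 5/4·R2.
R3 ← R3 + 41/4·R2.
R4 ← R4 + 31/4·R2.
R3 ← R3 / (-1309/144).
R1 ← R1 − 95/144·R3.
R2 ← R2 − 73/36·R3.
R4 ← R4 − 1309/144·R3.
R4 reduces to 0 = 0, so the extra equation is consistent.
Reading off the reduced rows gives m = 6, n = 4, p = -4.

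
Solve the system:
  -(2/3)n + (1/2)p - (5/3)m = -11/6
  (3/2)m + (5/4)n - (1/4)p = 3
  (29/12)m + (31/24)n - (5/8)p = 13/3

no solution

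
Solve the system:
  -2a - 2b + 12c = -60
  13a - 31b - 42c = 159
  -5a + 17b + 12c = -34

Row-reduce:
R1 ← R1 / (-2).
R2 ← R2 − 13·R1.
R3 ← R3 + 5·R1.
R2 ← R2 / (-44).
R1 ← R1 − 1·R2.
R3 ← R3 − 22·R2.
Row 3 reduces to 0 = 1/2, a contradiction. The system is inconsistent.

no solution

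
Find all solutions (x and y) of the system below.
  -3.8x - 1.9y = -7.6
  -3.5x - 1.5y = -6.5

Row-reduce the augmented matrix:
R1 ← R1 / (-19/5).
R2 ← R2 + 7/2·R1.
R2 ← R2 / (1/4).
R1 ← R1 − 1/2·R2.
Reading off the reduced rows gives x = 1, y = 2.

x = 1, y = 2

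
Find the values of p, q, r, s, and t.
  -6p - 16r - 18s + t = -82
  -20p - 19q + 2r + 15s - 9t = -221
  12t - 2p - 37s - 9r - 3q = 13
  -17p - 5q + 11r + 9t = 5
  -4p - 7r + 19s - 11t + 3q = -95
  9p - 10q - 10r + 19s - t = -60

p = 4, q = 5, r = 4, s = 0, t = 6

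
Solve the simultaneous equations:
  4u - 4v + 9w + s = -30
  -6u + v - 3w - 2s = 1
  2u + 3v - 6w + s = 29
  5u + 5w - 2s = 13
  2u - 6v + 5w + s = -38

u = 3, v = 5, w = -2, s = -4

Row-reduce the augmented matrix:
R1 ← R1 / (4).
R2 ← R2 + 6·R1.
R3 ← R3 − 2·R1.
R4 ← R4 − 5·R1.
R5 ← R5 − 2·R1.
R2 ← R2 / (-5).
R1 ← R1 + 1·R2.
R3 ← R3 − 5·R2.
R4 ← R4 − 5·R2.
R5 ← R5 + 4·R2.
Swap R3 and R4.
R3 ← R3 / (17/4).
R1 ← R1 − 3/20·R3.
R2 ← R2 + 21/10·R3.
R5 ← R5 + 79/10·R3.
Swap R4 and R5.
R4 ← R4 / (-516/85).
R1 ← R1 − 41/85·R4.
R2 ← R2 + 149/85·R4.
R3 ← R3 + 15/17·R4.
R5 reduces to 0 = 0, so the extra equation is consistent.
Reading off the reduced rows gives u = 3, v = 5, w = -2, s = -4.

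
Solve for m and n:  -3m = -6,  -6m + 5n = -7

Row-reduce the augmented matrix:
R1 ← R1 / (-3).
R2 ← R2 + 6·R1.
R2 ← R2 / (5).
Reading off the reduced rows gives m = 2, n = 1.

m = 2, n = 1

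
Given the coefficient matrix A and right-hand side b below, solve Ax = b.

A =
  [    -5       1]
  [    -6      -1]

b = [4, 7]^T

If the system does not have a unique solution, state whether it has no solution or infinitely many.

x_1 = -1, x_2 = -1

From equation 1: x_2 = 4 + 5·x_1.
Substitute into equation 2 and solve: x_1 = -1.
Then x_2 = -1.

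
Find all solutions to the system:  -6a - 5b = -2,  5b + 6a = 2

infinitely many solutions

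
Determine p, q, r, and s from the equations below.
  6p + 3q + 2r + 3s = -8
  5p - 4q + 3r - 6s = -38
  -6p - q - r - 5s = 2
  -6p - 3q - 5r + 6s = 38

Row-reduce the augmented matrix:
R1 ← R1 / (6).
R2 ← R2 − 5·R1.
R3 ← R3 + 6·R1.
R4 ← R4 + 6·R1.
R2 ← R2 / (-13/2).
R1 ← R1 − 1/2·R2.
R3 ← R3 − 2·R2.
R3 ← R3 / (55/39).
R1 ← R1 − 17/39·R3.
R2 ← R2 + 8/39·R3.
R4 ← R4 + 3·R3.
R4 ← R4 / (-9/11).
R1 ← R1 − 14/11·R4.
R2 ← R2 − 7/11·R4.
R3 ← R3 + 36/11·R4.
Reading off the reduced rows gives p = -4, q = 0, r = 2, s = 4.

p = -4, q = 0, r = 2, s = 4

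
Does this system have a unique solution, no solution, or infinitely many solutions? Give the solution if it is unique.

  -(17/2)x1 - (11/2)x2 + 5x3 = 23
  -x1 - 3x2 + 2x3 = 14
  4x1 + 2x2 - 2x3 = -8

infinitely many solutions

Row-reduce:
R1 ← R1 / (-17/2).
R2 ← R2 + 1·R1.
R3 ← R3 − 4·R1.
R2 ← R2 / (-40/17).
R1 ← R1 − 11/17·R2.
R3 ← R3 + 10/17·R2.
Rank is 2 with 3 unknowns, leaving x3 free.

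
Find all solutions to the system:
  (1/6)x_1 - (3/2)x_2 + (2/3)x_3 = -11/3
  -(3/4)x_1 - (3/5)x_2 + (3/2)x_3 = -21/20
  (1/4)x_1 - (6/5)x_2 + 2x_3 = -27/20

x_1 = 1, x_2 = 3, x_3 = 1

Row-reduce the augmented matrix:
R1 ← R1 / (1/6).
R2 ← R2 + 3/4·R1.
R3 ← R3 − 1/4·R1.
R2 ← R2 / (-147/20).
R1 ← R1 + 9·R2.
R3 ← R3 − 21/20·R2.
R3 ← R3 / (23/14).
R1 ← R1 + 74/49·R3.
R2 ← R2 + 30/49·R3.
Reading off the reduced rows gives x_1 = 1, x_2 = 3, x_3 = 1.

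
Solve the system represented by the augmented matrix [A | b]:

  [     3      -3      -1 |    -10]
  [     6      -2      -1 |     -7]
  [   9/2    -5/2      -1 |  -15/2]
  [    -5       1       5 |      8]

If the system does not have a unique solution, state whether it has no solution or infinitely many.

Row-reduce:
R1 ← R1 / (3).
R2 ← R2 − 6·R1.
R3 ← R3 − 9/2·R1.
R4 ← R4 + 5·R1.
R2 ← R2 / (4).
R1 ← R1 + 1·R2.
R3 ← R3 − 2·R2.
R4 ← R4 + 4·R2.
Swap R3 and R4.
R3 ← R3 / (13/3).
R1 ← R1 + 1/12·R3.
R2 ← R2 − 1/4·R3.
Row 4 reduces to 0 = 1, a contradiction. The system is inconsistent.

no solution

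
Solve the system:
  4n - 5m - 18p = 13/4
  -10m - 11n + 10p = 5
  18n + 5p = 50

Row-reduce the augmented matrix:
R1 ← R1 / (-5).
R2 ← R2 + 10·R1.
R2 ← R2 / (-19).
R1 ← R1 + 4/5·R2.
R3 ← R3 − 18·R2.
R3 ← R3 / (923/19).
R1 ← R1 − 158/95·R3.
R2 ← R2 + 46/19·R3.
Reading off the reduced rows gives m = -9/4, n = 5/2, p = 1.

m = -9/4, n = 5/2, p = 1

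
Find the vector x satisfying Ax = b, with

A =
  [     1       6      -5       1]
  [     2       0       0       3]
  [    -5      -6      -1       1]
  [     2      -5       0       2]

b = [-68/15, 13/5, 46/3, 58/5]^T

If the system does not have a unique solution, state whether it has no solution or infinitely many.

Row-reduce the augmented matrix:
R2 ← R2 − 2·R1.
R3 ← R3 + 5·R1.
R4 ← R4 − 2·R1.
R2 ← R2 / (-12).
R1 ← R1 − 6·R2.
R3 ← R3 − 24·R2.
R4 ← R4 + 17·R2.
R3 ← R3 / (-6).
R2 ← R2 + 5/6·R3.
R4 ← R4 + 25/6·R3.
R4 ← R4 / (-251/36).
R1 ← R1 − 3/2·R4.
R2 ← R2 + 43/36·R4.
R3 ← R3 + 4/3·R4.
Reading off the reduced rows gives x_1 = -1/5, x_2 = -2, x_3 = -4/3, x_4 = 1.

x_1 = -1/5, x_2 = -2, x_3 = -4/3, x_4 = 1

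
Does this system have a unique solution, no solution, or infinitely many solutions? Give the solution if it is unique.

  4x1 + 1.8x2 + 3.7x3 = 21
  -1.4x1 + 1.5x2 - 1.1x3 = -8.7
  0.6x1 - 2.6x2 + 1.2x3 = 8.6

x1 = 2, x2 = -1, x3 = 4

Row-reduce the augmented matrix:
R1 ← R1 / (4).
R2 ← R2 + 7/5·R1.
R3 ← R3 − 3/5·R1.
R2 ← R2 / (213/100).
R1 ← R1 − 9/20·R2.
R3 ← R3 + 287/100·R2.
R3 ← R3 / (1289/1420).
R1 ← R1 − 251/284·R3.
R2 ← R2 − 13/142·R3.
Reading off the reduced rows gives x1 = 2, x2 = -1, x3 = 4.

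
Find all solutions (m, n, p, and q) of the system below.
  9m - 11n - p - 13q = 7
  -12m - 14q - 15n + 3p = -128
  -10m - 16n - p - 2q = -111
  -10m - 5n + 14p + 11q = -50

Row-reduce the augmented matrix:
R1 ← R1 / (9).
R2 ← R2 + 12·R1.
R3 ← R3 + 10·R1.
R4 ← R4 + 10·R1.
R2 ← R2 / (-89/3).
R1 ← R1 + 11/9·R2.
R3 ← R3 + 254/9·R2.
R4 ← R4 + 155/9·R2.
R3 ← R3 / (-329/89).
R1 ← R1 + 16/89·R3.
R2 ← R2 + 5/89·R3.
R4 ← R4 − 1061/89·R3.
R4 ← R4 / (57089/987).
R1 ← R1 + 793/987·R4.
R2 ← R2 − 842/987·R4.
R3 ← R3 + 3568/987·R4.
Reading off the reduced rows gives m = 6, n = 3, p = 1, q = 1.

m = 6, n = 3, p = 1, q = 1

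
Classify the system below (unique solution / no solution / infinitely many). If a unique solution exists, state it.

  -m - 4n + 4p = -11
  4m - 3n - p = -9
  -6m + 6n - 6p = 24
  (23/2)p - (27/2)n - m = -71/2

no solution

Row-reduce:
R1 ← R1 / (-1).
R2 ← R2 − 4·R1.
R3 ← R3 + 6·R1.
R4 ← R4 + 1·R1.
R2 ← R2 / (-19).
R1 ← R1 − 4·R2.
R3 ← R3 − 30·R2.
R4 ← R4 + 19/2·R2.
R3 ← R3 / (-120/19).
R1 ← R1 + 16/19·R3.
R2 ← R2 + 15/19·R3.
Row 4 reduces to 0 = 2, a contradiction. The system is inconsistent.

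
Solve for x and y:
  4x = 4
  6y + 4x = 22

Row-reduce the augmented matrix:
R1 ← R1 / (4).
R2 ← R2 − 4·R1.
R2 ← R2 / (6).
Reading off the reduced rows gives x = 1, y = 3.

x = 1, y = 3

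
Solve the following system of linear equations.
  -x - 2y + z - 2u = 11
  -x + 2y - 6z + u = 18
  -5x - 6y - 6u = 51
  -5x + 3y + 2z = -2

Row-reduce the augmented matrix:
R1 ← R1 / (-1).
R2 ← R2 + 1·R1.
R3 ← R3 + 5·R1.
R4 ← R4 + 5·R1.
R2 ← R2 / (4).
R1 ← R1 − 2·R2.
R3 ← R3 − 4·R2.
R4 ← R4 − 13·R2.
R3 ← R3 / (2).
R1 ← R1 − 5/2·R3.
R2 ← R2 + 7/4·R3.
R4 ← R4 − 79/4·R3.
R4 ← R4 / (-77/8).
R1 ← R1 + 3/4·R4.
R2 ← R2 − 13/8·R4.
R3 ← R3 − 1/2·R4.
Reading off the reduced rows gives x = -3, y = -3, z = -4, u = -3.

x = -3, y = -3, z = -4, u = -3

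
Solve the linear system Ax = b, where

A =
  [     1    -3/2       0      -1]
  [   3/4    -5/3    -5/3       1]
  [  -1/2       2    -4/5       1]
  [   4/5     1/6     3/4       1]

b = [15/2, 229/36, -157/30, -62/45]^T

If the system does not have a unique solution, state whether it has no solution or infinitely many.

x_1 = 3, x_2 = -5/3, x_3 = -2, x_4 = -2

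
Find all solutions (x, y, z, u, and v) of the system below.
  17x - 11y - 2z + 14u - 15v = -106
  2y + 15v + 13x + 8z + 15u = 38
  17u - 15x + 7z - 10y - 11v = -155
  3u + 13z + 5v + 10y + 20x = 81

Row-reduce:
R1 ← R1 / (17).
R2 ← R2 − 13·R1.
R3 ← R3 + 15·R1.
R4 ← R4 − 20·R1.
R2 ← R2 / (177/17).
R1 ← R1 + 11/17·R2.
R3 ← R3 + 335/17·R2.
R4 ← R4 − 390/17·R2.
R3 ← R3 / (1373/59).
R1 ← R1 − 28/59·R3.
R2 ← R2 − 54/59·R3.
R4 ← R4 + 333/59·R3.
R4 ← R4 / (-19005/1373).
R1 ← R1 − 1343/4119·R4.
R2 ← R2 + 4373/4119·R4.
R3 ← R3 − 6634/4119·R4.
Rank is 4 with 5 unknowns, leaving v free.

infinitely many solutions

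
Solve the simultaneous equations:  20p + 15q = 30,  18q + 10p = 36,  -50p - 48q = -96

p = 0, q = 2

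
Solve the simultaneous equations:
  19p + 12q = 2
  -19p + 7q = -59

Row-reduce the augmented matrix:
R1 ← R1 / (19).
R2 ← R2 + 19·R1.
R2 ← R2 / (19).
R1 ← R1 − 12/19·R2.
Reading off the reduced rows gives p = 2, q = -3.

p = 2, q = -3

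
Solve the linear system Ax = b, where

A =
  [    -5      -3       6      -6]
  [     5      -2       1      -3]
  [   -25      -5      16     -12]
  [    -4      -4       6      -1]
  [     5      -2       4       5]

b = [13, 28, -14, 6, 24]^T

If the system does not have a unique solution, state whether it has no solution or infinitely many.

no solution

Row-reduce:
R1 ← R1 / (-5).
R2 ← R2 − 5·R1.
R3 ← R3 + 25·R1.
R4 ← R4 + 4·R1.
R5 ← R5 − 5·R1.
R2 ← R2 / (-5).
R1 ← R1 − 3/5·R2.
R3 ← R3 − 10·R2.
R4 ← R4 + 8/5·R2.
R5 ← R5 + 5·R2.
Swap R3 and R4.
R3 ← R3 / (-26/25).
R1 ← R1 + 9/25·R3.
R2 ← R2 + 7/5·R3.
R5 ← R5 − 3·R3.
Swap R4 and R5.
R4 ← R4 / (709/26).
R1 ← R1 + 57/26·R4.
R2 ← R2 + 187/26·R4.
R3 ← R3 + 167/26·R4.
Row 5 reduces to 0 = 3, a contradiction. The system is inconsistent.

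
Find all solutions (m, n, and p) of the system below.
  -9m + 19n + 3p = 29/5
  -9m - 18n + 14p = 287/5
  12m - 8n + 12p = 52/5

Row-reduce the augmented matrix:
R1 ← R1 / (-9).
R2 ← R2 + 9·R1.
R3 ← R3 − 12·R1.
R2 ← R2 / (-37).
R1 ← R1 + 19/9·R2.
R3 ← R3 − 52/3·R2.
R3 ← R3 / (2348/111).
R1 ← R1 + 320/333·R3.
R2 ← R2 + 11/37·R3.
Reading off the reduced rows gives m = -5/3, n = -4/5, p = 2.

m = -5/3, n = -4/5, p = 2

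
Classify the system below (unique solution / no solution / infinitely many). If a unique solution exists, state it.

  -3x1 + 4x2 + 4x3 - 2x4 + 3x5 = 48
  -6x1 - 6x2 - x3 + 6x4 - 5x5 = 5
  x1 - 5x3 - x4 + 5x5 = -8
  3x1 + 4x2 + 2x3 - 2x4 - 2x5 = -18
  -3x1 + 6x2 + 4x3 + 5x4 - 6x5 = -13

Row-reduce the augmented matrix:
R1 ← R1 / (-3).
R2 ← R2 + 6·R1.
R3 ← R3 − 1·R1.
R4 ← R4 − 3·R1.
R5 ← R5 + 3·R1.
R2 ← R2 / (-14).
R1 ← R1 + 4/3·R2.
R3 ← R3 − 4/3·R2.
R4 ← R4 − 8·R2.
R5 ← R5 − 2·R2.
R3 ← R3 / (-95/21).
R1 ← R1 + 10/21·R3.
R2 ← R2 − 9/14·R3.
R4 ← R4 − 6/7·R3.
R5 ← R5 + 9/7·R3.
R4 ← R4 / (30/19).
R1 ← R1 + 4/19·R4.
R2 ← R2 + 31/38·R4.
R3 ← R3 − 3/19·R4.
R5 ← R5 − 164/19·R4.
R5 ← R5 / (884/75).
R1 ← R1 + 79/75·R5.
R2 ← R2 + 227/300·R5.
R3 ← R3 + 33/50·R5.
R4 ← R4 + 413/150·R5.
Reading off the reduced rows gives x1 = -6, x2 = -2, x3 = 5, x4 = -3, x5 = 4.

x1 = -6, x2 = -2, x3 = 5, x4 = -3, x5 = 4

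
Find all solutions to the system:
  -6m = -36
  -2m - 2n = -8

m = 6, n = -2

Row-reduce the augmented matrix:
R1 ← R1 / (-6).
R2 ← R2 + 2·R1.
R2 ← R2 / (-2).
Reading off the reduced rows gives m = 6, n = -2.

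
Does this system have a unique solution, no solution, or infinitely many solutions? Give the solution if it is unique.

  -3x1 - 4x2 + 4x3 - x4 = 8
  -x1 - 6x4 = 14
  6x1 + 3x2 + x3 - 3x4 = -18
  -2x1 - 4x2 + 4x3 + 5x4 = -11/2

Row-reduce:
R1 ← R1 / (-3).
R2 ← R2 + 1·R1.
R3 ← R3 − 6·R1.
R4 ← R4 + 2·R1.
R2 ← R2 / (4/3).
R1 ← R1 − 4/3·R2.
R3 ← R3 + 5·R2.
R4 ← R4 + 4/3·R2.
R3 ← R3 / (4).
R2 ← R2 + 1·R3.
Row 4 reduces to 0 = 1/2, a contradiction. The system is inconsistent.

no solution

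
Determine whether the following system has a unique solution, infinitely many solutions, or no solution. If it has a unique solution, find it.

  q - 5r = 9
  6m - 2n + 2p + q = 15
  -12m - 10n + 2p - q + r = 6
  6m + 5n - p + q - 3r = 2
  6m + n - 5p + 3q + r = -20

Row-reduce:
Swap R1 and R2.
R1 ← R1 / (6).
R3 ← R3 + 12·R1.
R4 ← R4 − 6·R1.
R5 ← R5 − 6·R1.
Swap R2 and R3.
R2 ← R2 / (-14).
R1 ← R1 + 1/3·R2.
R4 ← R4 − 7·R2.
R5 ← R5 − 3·R2.
Swap R3 and R5.
R3 ← R3 / (-40/7).
R1 ← R1 − 4/21·R3.
R2 ← R2 + 3/7·R3.
R4 ← R4 / (1/2).
R1 ← R1 − 13/60·R4.
R2 ← R2 + 19/80·R4.
R3 ← R3 + 31/80·R4.
R5 ← R5 − 1·R4.
Row 5 reduces to 0 = -1, a contradiction. The system is inconsistent.

no solution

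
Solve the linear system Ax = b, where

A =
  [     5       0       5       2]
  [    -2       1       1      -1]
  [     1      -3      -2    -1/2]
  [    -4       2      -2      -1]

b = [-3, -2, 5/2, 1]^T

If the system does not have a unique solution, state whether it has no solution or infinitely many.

no solution

Row-reduce:
R1 ← R1 / (5).
R2 ← R2 + 2·R1.
R3 ← R3 − 1·R1.
R4 ← R4 + 4·R1.
R3 ← R3 + 3·R2.
R4 ← R4 − 2·R2.
R3 ← R3 / (6).
R1 ← R1 − 1·R3.
R2 ← R2 − 3·R3.
R4 ← R4 + 4·R3.
Row 4 reduces to 0 = 2/3, a contradiction. The system is inconsistent.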